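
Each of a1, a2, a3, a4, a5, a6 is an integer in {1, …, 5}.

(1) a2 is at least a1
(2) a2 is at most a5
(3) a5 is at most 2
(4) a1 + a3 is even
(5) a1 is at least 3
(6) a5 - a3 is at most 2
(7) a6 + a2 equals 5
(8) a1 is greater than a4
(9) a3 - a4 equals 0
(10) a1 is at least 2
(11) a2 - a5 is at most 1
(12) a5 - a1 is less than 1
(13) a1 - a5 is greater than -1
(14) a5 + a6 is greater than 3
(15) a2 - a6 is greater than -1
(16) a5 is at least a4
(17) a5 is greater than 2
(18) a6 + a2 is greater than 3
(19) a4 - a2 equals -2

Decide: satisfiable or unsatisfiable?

Unsatisfiable

From constraints 1 and 5: a2 ≥ a1 and a1 ≥ 3, so a2 ≥ 3. From constraints 2 and 3: a2 ≤ a5 and a5 ≤ 2, so a2 ≤ 2. But 2 < 3, so no value of a2 works.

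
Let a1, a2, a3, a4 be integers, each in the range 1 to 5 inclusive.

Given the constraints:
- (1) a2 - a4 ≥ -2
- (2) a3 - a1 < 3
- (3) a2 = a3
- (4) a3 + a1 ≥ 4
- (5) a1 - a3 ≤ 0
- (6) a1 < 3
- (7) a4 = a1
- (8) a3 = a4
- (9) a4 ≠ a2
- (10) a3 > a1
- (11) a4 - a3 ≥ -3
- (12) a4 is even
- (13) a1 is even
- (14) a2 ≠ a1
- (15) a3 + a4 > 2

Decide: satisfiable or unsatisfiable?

Unsatisfiable

From constraints 3, 7, and 8, a2 = a3 = a4 = a1, so a2 = a1. But constraint 14 says a2 ≠ a1. Contradiction.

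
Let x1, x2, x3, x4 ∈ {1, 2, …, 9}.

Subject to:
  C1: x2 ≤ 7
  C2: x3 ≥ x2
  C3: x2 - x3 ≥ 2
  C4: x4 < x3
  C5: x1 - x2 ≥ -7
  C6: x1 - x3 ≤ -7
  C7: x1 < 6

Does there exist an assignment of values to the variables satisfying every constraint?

Constraints 3, 5, and 6 give x1 − x2 ≥ -7, x2 − x3 ≥ 2, x3 − x1 ≥ 7.
Adding all 3 inequalities: the left sides telescope to 0, and the right sides sum to (-7) + 2 + 7 = 2. So 0 ≥ 2, which is false.

Unsatisfiable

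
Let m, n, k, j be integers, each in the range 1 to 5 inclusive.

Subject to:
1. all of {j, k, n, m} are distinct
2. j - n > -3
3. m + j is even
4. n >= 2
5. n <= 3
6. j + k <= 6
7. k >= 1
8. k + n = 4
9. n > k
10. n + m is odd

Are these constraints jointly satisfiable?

Take m = 4, n = 3, k = 1, j = 2. Then constraint 2: j - n = -1; constraint 6: j + k = 3, and every other listed constraint is also met.

Satisfiable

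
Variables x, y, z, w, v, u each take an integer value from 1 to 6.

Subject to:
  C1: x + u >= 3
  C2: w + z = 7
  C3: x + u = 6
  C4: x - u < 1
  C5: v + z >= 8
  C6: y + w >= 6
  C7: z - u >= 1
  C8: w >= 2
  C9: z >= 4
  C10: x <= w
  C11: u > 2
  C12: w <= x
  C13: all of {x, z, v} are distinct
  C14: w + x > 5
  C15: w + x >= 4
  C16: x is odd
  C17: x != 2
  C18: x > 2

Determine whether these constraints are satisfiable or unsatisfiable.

Satisfiable

Take x = 3, y = 6, z = 4, w = 3, v = 6, u = 3. Then constraint 1: x + u = 6; constraint 2: w + z = 7, and every other listed constraint is also met.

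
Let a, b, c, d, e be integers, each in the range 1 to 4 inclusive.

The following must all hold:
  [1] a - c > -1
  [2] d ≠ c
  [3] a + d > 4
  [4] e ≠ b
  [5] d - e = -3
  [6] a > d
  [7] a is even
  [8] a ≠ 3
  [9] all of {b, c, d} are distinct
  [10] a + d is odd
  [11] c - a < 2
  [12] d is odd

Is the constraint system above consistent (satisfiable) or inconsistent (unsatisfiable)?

Take a = 4, b = 3, c = 4, d = 1, e = 4. Then constraint 1: a - c = 0; constraint 3: a + d = 5, and every other listed constraint is also met.

Satisfiable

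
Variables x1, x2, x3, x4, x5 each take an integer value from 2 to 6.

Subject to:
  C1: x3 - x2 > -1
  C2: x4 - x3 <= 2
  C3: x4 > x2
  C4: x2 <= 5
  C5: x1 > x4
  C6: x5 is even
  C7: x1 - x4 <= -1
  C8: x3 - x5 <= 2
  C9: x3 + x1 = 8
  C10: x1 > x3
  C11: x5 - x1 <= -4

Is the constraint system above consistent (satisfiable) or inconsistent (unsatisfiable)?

Unsatisfiable

Constraints 2, 7, 8, and 11 give x5 − x3 ≥ -2, x3 − x4 ≥ -2, x4 − x1 ≥ 1, x1 − x5 ≥ 4.
Adding all 4 inequalities: the left sides telescope to 0, and the right sides sum to (-2) + (-2) + 1 + 4 = 1. So 0 ≥ 1, which is false.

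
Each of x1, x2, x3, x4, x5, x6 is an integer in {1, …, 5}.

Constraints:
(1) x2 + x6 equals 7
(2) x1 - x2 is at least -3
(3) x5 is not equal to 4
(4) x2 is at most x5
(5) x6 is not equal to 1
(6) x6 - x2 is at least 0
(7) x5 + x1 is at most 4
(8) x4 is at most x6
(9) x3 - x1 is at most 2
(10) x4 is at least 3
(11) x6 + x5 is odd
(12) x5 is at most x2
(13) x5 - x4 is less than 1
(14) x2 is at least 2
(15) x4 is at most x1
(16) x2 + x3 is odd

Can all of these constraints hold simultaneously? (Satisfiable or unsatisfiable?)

Unsatisfiable

From constraints 4 and 14: x5 ≥ x2 ≥ 2. From constraints 10 and 15: x1 ≥ x4 ≥ 3. Hence x5 + x1 ≥ 5. But constraint 7 requires x5 + x1 ≤ 4, and 4 < 5. Contradiction.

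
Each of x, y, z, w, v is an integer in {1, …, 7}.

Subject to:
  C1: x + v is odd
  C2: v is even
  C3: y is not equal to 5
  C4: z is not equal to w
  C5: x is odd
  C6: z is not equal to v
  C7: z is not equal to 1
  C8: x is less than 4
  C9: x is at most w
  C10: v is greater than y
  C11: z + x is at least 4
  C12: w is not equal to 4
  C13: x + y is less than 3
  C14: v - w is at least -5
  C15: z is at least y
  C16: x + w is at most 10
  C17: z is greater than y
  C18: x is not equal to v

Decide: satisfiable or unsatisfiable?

Take x = 1, y = 1, z = 5, w = 7, v = 2. Then constraint 11: z + x = 6; constraint 13: x + y = 2, and every other listed constraint is also met.

Satisfiable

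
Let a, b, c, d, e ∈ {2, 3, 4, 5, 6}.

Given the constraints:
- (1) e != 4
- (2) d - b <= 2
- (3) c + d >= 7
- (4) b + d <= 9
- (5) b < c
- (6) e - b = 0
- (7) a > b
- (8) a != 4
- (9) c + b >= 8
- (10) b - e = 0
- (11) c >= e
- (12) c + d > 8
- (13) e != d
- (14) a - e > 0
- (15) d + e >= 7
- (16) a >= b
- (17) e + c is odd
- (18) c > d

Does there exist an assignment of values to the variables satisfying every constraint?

Take a = 6, b = 3, c = 6, d = 4, e = 3. Then constraint 2: d - b = 1; constraint 3: c + d = 10; constraint 4: b + d = 7, and every other listed constraint is also met.

Satisfiable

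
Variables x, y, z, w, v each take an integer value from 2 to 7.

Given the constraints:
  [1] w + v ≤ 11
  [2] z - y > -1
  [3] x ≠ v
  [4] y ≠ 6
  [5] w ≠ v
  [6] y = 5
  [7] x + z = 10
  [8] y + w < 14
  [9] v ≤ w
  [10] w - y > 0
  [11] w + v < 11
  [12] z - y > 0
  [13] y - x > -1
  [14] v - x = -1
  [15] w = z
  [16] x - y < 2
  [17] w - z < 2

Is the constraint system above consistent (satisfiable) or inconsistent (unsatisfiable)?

Satisfiable

The assignment x = 4, y = 5, z = 6, w = 6, v = 3 works:
  constraint 1 holds since w + v = 9.
  constraint 2 holds since z - y = 1.
  constraint 7 holds since x + z = 10.
The rest check out directly.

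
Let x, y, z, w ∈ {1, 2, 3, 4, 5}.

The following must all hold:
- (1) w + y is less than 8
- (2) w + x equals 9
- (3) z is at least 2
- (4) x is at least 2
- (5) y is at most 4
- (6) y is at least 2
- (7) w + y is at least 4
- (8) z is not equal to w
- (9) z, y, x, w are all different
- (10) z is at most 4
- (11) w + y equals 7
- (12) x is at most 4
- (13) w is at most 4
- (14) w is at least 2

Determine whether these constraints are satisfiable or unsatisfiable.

Unsatisfiable

Constraints 3, 4, 5, 6, 10, 12, 13, and 14 confine each of z, y, x, w to the 3 values {2, …, 4}.
Constraint 9 requires all 4 of them to be distinct, but only 3 values are available — impossible by the pigeonhole principle.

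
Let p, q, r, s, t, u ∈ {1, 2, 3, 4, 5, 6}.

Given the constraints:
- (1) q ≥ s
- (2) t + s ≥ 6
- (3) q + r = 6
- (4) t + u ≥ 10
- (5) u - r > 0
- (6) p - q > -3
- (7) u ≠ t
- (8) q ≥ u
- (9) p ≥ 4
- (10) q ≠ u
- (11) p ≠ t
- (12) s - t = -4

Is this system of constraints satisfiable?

Satisfiable

One satisfying assignment is p = 4, q = 5, r = 1, s = 2, t = 6, u = 4.
For the less obvious constraints — constraint 2: t + s = 8; constraint 3: q + r = 6 — and the others hold by inspection.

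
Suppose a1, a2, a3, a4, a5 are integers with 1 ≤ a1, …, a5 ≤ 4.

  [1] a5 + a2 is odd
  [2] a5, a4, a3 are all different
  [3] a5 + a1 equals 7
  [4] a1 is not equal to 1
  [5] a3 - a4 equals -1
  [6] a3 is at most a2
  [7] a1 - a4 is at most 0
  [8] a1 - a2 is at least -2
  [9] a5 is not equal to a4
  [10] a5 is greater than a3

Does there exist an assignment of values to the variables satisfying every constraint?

Take a1 = 3, a2 = 3, a3 = 2, a4 = 3, a5 = 4. Then constraint 3: a5 + a1 = 7; constraint 5: a3 - a4 = -1, and every other listed constraint is also met.

Satisfiable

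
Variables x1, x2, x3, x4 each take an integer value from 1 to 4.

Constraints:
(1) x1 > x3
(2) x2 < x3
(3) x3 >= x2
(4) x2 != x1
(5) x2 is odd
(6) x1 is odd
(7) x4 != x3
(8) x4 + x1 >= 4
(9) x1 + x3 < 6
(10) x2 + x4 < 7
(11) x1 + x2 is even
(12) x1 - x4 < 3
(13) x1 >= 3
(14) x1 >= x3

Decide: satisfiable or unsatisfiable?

Take x1 = 3, x2 = 1, x3 = 2, x4 = 3. Then constraint 8: x4 + x1 = 6; constraint 9: x1 + x3 = 5; constraint 10: x2 + x4 = 4, and every other listed constraint is also met.

Satisfiable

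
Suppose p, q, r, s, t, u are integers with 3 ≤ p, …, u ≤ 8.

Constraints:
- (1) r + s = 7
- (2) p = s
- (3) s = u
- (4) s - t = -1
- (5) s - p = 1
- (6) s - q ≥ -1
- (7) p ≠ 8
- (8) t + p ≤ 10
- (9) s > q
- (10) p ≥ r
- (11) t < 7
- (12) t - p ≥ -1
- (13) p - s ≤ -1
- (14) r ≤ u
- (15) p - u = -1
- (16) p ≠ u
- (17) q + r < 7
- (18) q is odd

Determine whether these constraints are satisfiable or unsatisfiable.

Unsatisfiable

From constraints 2 and 3, p = s = u, so p = u. But constraint 16 says p ≠ u. Contradiction.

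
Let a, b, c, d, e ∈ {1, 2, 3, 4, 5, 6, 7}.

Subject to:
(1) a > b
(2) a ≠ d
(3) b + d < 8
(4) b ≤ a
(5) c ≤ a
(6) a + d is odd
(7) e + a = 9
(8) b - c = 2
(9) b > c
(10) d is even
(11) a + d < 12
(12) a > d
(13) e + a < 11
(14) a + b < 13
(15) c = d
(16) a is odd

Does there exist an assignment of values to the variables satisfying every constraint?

Try a = 7, b = 4, c = 2, d = 2, e = 2.
Check constraint 3: b + d = 6; constraint 7: e + a = 9. The remaining constraints are straightforward to verify.

Satisfiable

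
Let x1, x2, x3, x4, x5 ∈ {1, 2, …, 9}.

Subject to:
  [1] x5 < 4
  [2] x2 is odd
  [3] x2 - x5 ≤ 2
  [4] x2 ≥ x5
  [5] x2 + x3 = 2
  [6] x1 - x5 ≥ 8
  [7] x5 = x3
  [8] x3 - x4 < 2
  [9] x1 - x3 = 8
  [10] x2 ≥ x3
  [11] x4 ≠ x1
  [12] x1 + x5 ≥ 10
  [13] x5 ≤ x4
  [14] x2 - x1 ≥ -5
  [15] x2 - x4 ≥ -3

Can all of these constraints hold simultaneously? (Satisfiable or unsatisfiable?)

Unsatisfiable

Constraints 3, 6, and 14 give x5 − x2 ≥ -2, x2 − x1 ≥ -5, x1 − x5 ≥ 8.
Adding all 3 inequalities: the left sides telescope to 0, and the right sides sum to (-2) + (-5) + 8 = 1. So 0 ≥ 1, which is false.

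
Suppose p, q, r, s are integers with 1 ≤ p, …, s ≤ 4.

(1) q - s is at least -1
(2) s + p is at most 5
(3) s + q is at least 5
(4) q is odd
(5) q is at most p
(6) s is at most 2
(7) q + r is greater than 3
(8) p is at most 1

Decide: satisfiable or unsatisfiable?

From constraint 6: s ≤ 2. From constraints 5 and 8: q ≤ p ≤ 1. Hence s + q ≤ 3. But constraint 3 requires s + q ≥ 5, and 5 > 3. Contradiction.

Unsatisfiable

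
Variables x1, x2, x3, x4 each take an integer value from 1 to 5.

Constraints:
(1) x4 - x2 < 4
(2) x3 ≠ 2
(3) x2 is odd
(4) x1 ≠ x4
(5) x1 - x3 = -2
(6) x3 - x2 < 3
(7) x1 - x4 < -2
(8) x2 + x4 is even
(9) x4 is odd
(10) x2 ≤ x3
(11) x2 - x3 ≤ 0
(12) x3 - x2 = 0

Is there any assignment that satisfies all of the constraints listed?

Satisfiable

Setting (x1, x2, x3, x4) = (1, 3, 3, 5) satisfies everything: constraint 1: x4 - x2 = 2; constraint 5: x1 - x3 = -2, and the others follow.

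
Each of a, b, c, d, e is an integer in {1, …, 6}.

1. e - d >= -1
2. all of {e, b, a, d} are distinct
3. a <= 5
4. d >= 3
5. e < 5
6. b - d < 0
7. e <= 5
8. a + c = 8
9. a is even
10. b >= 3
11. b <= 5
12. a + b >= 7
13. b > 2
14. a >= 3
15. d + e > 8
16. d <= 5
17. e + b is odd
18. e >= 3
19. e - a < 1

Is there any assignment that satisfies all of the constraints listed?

Unsatisfiable

Constraints 3, 4, 7, 10, 11, 14, 16, and 18 confine each of e, b, a, d to the 3 values {3, …, 5}.
Constraint 2 requires all 4 of them to be distinct, but only 3 values are available — impossible by the pigeonhole principle.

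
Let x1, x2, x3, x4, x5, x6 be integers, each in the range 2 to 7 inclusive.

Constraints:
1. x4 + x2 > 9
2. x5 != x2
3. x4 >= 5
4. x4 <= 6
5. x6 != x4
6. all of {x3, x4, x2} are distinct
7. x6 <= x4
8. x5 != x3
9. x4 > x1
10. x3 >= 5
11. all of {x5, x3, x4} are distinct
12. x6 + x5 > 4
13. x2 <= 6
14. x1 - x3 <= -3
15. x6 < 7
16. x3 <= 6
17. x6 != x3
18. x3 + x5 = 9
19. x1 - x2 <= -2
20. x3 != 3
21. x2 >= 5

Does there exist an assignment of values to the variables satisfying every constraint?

Unsatisfiable

Constraints 3, 4, 10, 13, 16, and 21 confine each of x3, x4, x2 to the 2 values {5, 6}.
Constraint 6 requires all 3 of them to be distinct, but only 2 values are available — impossible by the pigeonhole principle.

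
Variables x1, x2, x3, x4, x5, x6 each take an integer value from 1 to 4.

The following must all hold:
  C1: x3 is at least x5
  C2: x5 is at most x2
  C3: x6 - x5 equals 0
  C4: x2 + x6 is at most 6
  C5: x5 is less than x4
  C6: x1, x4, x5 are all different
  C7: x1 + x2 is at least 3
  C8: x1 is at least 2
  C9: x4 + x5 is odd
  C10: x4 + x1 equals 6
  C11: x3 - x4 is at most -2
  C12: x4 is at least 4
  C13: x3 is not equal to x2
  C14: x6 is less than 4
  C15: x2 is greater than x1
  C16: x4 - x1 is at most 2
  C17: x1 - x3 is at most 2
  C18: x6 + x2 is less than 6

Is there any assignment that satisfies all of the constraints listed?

Try x1 = 2, x2 = 4, x3 = 1, x4 = 4, x5 = 1, x6 = 1.
Check constraint 3: x6 - x5 = 0; constraint 4: x2 + x6 = 5. The remaining constraints are straightforward to verify.

Satisfiable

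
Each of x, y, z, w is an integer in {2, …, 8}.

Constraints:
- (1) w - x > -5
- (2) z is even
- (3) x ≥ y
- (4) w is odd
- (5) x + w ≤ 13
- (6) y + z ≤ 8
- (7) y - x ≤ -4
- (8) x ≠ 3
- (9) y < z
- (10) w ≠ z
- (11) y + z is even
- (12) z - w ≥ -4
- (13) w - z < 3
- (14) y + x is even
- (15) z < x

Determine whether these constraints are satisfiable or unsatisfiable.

Satisfiable

Setting (x, y, z, w) = (8, 2, 4, 5) satisfies everything: constraint 1: w - x = -3; constraint 5: x + w = 13; constraint 6: y + z = 6, and the others follow.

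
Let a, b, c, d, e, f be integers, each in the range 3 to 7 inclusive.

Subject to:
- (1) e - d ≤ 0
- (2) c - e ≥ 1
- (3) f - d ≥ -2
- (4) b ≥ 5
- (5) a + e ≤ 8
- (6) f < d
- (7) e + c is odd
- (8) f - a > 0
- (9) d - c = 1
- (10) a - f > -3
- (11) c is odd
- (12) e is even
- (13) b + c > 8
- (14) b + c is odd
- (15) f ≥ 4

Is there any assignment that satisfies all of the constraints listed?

Satisfiable

Setting (a, b, c, d, e, f) = (3, 6, 5, 6, 4, 4) satisfies everything: constraint 1: e - d = -2; constraint 2: c - e = 1, and the others follow.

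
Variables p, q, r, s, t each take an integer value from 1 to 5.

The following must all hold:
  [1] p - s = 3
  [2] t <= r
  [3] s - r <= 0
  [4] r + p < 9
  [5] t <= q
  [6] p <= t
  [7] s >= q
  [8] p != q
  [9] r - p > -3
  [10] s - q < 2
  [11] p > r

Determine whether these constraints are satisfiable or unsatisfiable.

Constraints 3, 5, 6, 7, and 11 give r < p, p ≤ t, t ≤ q, q ≤ s, s ≤ r. Chaining: r < p ≤ t ≤ q ≤ s ≤ r, which forces r < r — impossible.

Unsatisfiable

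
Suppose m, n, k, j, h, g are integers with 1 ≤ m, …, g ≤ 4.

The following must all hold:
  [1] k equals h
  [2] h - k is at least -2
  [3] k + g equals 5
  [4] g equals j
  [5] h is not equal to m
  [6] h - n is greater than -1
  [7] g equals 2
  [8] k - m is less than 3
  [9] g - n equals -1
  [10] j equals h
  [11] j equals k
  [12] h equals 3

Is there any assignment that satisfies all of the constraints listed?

Unsatisfiable

Constraint 7 fixes g = 2 and constraint 12 fixes h = 3. Constraints 1, 4, and 11 give g = j = k = h, so g = h. But 2 ≠ 3 — contradiction.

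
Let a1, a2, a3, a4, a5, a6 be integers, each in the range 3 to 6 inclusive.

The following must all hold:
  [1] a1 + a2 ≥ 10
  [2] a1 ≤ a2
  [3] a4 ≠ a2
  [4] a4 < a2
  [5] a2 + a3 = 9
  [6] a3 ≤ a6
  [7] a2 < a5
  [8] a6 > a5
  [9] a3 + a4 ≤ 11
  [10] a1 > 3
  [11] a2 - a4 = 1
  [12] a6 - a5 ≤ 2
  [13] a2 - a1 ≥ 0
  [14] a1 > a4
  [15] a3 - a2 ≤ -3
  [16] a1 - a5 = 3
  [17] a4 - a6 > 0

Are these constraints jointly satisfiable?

Unsatisfiable

Constraints 7, 8, 13, 14, and 17 give a4 < a1, a1 ≤ a2, a2 < a5, a5 < a6, a6 < a4. Chaining: a4 < a1 ≤ a2 < a5 < a6 < a4, which forces a4 < a4 — impossible.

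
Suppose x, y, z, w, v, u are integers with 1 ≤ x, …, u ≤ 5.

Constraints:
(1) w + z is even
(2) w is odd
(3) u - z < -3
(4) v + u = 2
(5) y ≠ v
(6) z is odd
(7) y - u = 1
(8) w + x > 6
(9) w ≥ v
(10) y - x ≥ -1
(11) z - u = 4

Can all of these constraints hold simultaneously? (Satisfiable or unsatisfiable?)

Setting (x, y, z, w, v, u) = (2, 2, 5, 5, 1, 1) satisfies everything: constraint 3: u - z = -4; constraint 4: v + u = 2, and the others follow.

Satisfiable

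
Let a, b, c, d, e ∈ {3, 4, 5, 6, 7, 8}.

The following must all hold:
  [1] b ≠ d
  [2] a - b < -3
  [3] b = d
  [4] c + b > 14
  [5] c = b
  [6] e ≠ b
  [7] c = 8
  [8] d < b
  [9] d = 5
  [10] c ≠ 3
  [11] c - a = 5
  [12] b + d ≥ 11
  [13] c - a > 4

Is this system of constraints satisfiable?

Constraint 7 fixes c = 8 and constraint 9 fixes d = 5. Constraints 3 and 5 give c = b = d, so c = d. But 8 ≠ 5 — contradiction.

Unsatisfiable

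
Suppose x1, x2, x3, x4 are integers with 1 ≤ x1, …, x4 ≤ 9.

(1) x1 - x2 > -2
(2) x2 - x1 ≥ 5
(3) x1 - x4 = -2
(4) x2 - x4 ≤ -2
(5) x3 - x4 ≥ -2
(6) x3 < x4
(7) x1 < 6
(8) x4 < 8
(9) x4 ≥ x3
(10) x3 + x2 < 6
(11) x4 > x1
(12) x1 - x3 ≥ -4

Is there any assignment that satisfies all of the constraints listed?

Constraints 2, 4, 5, and 12 give x2 − x1 ≥ 5, x1 − x3 ≥ -4, x3 − x4 ≥ -2, x4 − x2 ≥ 2.
Adding all 4 inequalities: the left sides telescope to 0, and the right sides sum to 5 + (-4) + (-2) + 2 = 1. So 0 ≥ 1, which is false.

Unsatisfiable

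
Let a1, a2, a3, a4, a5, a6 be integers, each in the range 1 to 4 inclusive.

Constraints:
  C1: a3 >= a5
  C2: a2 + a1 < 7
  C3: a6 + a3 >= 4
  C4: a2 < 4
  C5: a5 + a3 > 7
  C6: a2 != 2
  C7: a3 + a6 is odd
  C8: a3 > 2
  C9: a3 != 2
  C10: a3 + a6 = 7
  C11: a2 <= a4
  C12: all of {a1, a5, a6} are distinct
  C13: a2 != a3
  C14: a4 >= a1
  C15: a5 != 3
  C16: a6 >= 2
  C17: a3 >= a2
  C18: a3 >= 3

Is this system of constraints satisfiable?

Satisfiable

Setting (a1, a2, a3, a4, a5, a6) = (1, 3, 4, 4, 4, 3) satisfies everything: constraint 2: a2 + a1 = 4; constraint 3: a6 + a3 = 7, and the others follow.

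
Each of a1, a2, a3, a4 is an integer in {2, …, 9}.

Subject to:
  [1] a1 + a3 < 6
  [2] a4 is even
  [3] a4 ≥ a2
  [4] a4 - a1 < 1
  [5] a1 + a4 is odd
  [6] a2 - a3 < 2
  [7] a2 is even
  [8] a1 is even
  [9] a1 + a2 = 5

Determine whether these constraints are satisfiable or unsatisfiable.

Constraint 8 makes a1 even and constraint 2 makes a4 even, so a1 + a4 must be even. Constraint 5 says a1 + a4 is odd — contradiction.

Unsatisfiable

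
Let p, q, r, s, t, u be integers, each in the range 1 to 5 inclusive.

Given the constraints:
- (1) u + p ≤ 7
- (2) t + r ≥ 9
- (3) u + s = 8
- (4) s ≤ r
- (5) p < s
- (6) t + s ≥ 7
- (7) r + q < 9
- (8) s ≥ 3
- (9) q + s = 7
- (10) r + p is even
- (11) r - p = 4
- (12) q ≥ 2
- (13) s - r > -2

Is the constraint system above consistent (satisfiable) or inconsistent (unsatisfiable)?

Satisfiable

The assignment p = 1, q = 3, r = 5, s = 4, t = 4, u = 4 works:
  constraint 1 holds since u + p = 5.
  constraint 2 holds since t + r = 9.
The rest check out directly.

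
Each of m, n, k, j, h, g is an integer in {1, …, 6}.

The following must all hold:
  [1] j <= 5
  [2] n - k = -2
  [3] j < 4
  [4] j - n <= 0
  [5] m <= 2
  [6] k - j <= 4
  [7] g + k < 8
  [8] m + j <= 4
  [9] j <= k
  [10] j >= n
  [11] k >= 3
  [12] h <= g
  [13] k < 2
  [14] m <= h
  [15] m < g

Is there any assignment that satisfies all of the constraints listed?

Unsatisfiable

From constraint 11: k ≥ 3. From constraint 13: k ≤ 1. But 1 < 3, so no value of k works.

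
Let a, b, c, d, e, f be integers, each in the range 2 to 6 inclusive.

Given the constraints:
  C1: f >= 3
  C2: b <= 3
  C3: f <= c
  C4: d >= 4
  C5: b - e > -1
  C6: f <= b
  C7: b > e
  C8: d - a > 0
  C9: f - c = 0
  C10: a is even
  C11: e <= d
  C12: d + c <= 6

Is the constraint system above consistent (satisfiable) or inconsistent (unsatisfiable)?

From constraint 4: d ≥ 4. From constraints 1 and 3: c ≥ f ≥ 3. Hence d + c ≥ 7. But constraint 12 requires d + c ≤ 6, and 6 < 7. Contradiction.

Unsatisfiable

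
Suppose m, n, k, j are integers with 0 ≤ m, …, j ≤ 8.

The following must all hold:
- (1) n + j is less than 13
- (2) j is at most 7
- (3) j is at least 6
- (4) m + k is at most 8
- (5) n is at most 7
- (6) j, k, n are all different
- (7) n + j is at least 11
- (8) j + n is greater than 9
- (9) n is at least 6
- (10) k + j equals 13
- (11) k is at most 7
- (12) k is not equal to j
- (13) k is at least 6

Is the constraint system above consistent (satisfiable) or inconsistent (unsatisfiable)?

Constraints 2, 3, 5, 9, 11, and 13 confine each of j, k, n to the 2 values {6, 7}.
Constraint 6 requires all 3 of them to be distinct, but only 2 values are available — impossible by the pigeonhole principle.

Unsatisfiable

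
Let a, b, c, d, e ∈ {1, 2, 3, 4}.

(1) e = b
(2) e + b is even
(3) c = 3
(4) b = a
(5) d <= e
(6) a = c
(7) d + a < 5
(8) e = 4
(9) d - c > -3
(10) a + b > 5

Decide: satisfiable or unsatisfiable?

Constraint 8 fixes e = 4 and constraint 3 fixes c = 3. Constraints 1, 4, and 6 give e = b = a = c, so e = c. But 4 ≠ 3 — contradiction.

Unsatisfiable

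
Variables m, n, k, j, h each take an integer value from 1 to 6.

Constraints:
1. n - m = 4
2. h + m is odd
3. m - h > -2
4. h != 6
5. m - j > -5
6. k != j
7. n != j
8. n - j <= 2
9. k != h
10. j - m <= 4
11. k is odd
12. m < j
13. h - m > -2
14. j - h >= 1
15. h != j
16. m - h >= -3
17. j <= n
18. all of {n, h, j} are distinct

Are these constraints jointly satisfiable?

Satisfiable

One satisfying assignment is m = 1, n = 5, k = 1, j = 4, h = 2.
For the less obvious constraints — constraint 1: n - m = 4; constraint 3: m - h = -1; constraint 5: m - j = -3 — and the others hold by inspection.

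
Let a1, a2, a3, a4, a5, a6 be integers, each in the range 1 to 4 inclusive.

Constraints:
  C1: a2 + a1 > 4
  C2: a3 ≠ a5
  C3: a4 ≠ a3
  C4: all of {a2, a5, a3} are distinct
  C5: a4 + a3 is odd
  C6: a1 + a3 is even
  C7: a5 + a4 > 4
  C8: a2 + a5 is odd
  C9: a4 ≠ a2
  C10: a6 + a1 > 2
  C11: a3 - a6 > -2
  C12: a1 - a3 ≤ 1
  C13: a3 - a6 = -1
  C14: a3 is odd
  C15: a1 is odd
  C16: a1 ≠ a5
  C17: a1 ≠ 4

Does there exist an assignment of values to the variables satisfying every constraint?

Try a1 = 1, a2 = 4, a3 = 1, a4 = 2, a5 = 3, a6 = 2.
Check constraint 1: a2 + a1 = 5; constraint 7: a5 + a4 = 5. The remaining constraints are straightforward to verify.

Satisfiable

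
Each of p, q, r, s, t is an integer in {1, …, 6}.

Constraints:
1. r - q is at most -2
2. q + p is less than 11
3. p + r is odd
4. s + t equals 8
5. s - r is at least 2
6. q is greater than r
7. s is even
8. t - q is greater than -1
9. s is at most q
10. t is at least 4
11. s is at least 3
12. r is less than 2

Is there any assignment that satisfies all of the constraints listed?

Satisfiable

The assignment p = 6, q = 4, r = 1, s = 4, t = 4 works:
  constraint 1 holds since r - q = -3.
  constraint 2 holds since q + p = 10.
  constraint 4 holds since s + t = 8.
The rest check out directly.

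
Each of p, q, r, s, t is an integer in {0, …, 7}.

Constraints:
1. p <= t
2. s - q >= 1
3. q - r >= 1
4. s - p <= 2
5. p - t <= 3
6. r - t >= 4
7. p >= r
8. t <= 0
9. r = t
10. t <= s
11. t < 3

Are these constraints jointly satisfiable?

Constraints 2, 3, 4, 5, and 6 give t − p ≥ -3, p − s ≥ -2, s − q ≥ 1, q − r ≥ 1, r − t ≥ 4.
Adding all 5 inequalities: the left sides telescope to 0, and the right sides sum to (-3) + (-2) + 1 + 1 + 4 = 1. So 0 ≥ 1, which is false.

Unsatisfiable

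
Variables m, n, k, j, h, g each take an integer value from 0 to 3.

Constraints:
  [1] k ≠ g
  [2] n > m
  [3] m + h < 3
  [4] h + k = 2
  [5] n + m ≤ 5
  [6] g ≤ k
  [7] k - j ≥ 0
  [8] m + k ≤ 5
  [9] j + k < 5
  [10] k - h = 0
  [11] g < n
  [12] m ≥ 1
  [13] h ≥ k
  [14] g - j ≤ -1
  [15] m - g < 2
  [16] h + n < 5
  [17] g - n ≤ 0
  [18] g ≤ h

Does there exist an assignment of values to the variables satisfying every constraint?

Satisfiable

Setting (m, n, k, j, h, g) = (1, 3, 1, 1, 1, 0) satisfies everything: constraint 3: m + h = 2; constraint 4: h + k = 2, and the others follow.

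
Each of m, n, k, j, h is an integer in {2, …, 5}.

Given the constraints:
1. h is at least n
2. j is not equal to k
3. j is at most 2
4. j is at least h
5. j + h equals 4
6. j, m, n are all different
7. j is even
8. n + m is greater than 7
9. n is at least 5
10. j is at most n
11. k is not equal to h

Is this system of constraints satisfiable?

Unsatisfiable

From constraints 1 and 9: h ≥ n and n ≥ 5, so h ≥ 5. From constraints 3 and 4: h ≤ j and j ≤ 2, so h ≤ 2. But 2 < 5, so no value of h works.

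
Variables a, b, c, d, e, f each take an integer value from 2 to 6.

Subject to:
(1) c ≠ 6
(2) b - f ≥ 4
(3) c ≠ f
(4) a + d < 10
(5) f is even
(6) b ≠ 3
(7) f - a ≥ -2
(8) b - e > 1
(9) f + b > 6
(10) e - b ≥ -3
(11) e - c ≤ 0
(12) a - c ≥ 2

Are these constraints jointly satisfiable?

Unsatisfiable

Constraints 2, 7, 10, 11, and 12 give f − a ≥ -2, a − c ≥ 2, c − e ≥ 0, e − b ≥ -3, b − f ≥ 4.
Adding all 5 inequalities: the left sides telescope to 0, and the right sides sum to (-2) + 2 + 0 + (-3) + 4 = 1. So 0 ≥ 1, which is false.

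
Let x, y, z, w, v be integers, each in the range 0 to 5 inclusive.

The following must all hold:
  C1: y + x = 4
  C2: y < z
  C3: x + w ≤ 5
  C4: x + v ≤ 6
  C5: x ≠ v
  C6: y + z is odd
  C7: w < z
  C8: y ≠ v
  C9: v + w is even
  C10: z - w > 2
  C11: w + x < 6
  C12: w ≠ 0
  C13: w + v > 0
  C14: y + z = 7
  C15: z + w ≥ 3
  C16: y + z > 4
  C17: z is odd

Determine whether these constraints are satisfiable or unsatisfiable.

The assignment x = 2, y = 2, z = 5, w = 1, v = 1 works:
  constraint 1 holds since y + x = 4.
  constraint 3 holds since x + w = 3.
The rest check out directly.

Satisfiable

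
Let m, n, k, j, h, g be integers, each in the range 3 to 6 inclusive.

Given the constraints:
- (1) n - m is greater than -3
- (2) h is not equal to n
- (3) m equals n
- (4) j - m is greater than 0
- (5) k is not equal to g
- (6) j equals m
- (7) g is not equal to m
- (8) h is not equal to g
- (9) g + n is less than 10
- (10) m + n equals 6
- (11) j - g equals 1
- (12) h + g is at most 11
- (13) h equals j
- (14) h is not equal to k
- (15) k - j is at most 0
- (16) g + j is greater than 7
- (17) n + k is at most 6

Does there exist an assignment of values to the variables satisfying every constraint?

Unsatisfiable

From constraints 3, 6, and 13, h = j = m = n, so h = n. But constraint 2 says h ≠ n. Contradiction.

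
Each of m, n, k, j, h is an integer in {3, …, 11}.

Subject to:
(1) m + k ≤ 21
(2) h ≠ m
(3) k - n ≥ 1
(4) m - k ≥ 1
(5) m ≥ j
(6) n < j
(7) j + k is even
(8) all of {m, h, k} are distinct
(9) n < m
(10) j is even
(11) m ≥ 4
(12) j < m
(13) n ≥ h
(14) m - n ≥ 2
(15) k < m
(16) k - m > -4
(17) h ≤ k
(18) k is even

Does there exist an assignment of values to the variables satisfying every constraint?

The assignment m = 11, n = 7, k = 8, j = 10, h = 6 works:
  constraint 1 holds since m + k = 19.
  constraint 3 holds since k - n = 1.
  constraint 4 holds since m - k = 3.
The rest check out directly.

Satisfiable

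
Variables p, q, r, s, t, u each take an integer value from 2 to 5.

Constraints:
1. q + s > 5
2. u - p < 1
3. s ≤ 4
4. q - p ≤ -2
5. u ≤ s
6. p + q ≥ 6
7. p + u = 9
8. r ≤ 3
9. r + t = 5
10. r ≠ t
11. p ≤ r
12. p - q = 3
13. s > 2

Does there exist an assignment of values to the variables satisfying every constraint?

From constraints 8 and 11: p ≤ r ≤ 3. From constraints 3 and 5: u ≤ s ≤ 4. Hence p + u ≤ 7. But constraint 7 requires p + u = 9, and 9 > 7. Contradiction.

Unsatisfiable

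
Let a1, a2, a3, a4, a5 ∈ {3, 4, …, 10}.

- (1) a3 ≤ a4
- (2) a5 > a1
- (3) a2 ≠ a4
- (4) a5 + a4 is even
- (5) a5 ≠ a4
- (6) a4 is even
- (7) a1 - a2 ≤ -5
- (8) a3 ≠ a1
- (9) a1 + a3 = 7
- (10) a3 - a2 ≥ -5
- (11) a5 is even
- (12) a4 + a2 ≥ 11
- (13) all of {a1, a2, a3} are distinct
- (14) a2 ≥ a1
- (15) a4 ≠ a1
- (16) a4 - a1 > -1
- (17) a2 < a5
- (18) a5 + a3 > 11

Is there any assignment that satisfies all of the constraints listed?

One satisfying assignment is a1 = 3, a2 = 8, a3 = 4, a4 = 4, a5 = 10.
For the less obvious constraints — constraint 7: a1 - a2 = -5; constraint 9: a1 + a3 = 7; constraint 10: a3 - a2 = -4 — and the others hold by inspection.

Satisfiable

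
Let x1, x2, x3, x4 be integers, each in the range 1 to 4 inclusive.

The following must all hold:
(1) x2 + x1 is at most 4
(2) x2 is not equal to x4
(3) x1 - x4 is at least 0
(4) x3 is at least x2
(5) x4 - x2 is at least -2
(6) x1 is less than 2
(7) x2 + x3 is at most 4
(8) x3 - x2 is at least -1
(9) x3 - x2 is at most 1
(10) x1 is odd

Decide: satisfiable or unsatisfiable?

Satisfiable

One satisfying assignment is x1 = 1, x2 = 2, x3 = 2, x4 = 1.
For the less obvious constraints — constraint 1: x2 + x1 = 3; constraint 3: x1 - x4 = 0 — and the others hold by inspection.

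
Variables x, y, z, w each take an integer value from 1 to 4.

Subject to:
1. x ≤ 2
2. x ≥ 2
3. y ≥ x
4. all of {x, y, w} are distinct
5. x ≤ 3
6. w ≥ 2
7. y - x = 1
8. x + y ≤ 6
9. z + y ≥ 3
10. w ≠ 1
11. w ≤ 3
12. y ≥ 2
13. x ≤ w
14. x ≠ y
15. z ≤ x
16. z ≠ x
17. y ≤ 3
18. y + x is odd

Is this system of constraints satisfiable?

Unsatisfiable

Constraints 2, 5, 6, 11, 12, and 17 confine each of x, y, w to the 2 values {2, 3}.
Constraint 4 requires all 3 of them to be distinct, but only 2 values are available — impossible by the pigeonhole principle.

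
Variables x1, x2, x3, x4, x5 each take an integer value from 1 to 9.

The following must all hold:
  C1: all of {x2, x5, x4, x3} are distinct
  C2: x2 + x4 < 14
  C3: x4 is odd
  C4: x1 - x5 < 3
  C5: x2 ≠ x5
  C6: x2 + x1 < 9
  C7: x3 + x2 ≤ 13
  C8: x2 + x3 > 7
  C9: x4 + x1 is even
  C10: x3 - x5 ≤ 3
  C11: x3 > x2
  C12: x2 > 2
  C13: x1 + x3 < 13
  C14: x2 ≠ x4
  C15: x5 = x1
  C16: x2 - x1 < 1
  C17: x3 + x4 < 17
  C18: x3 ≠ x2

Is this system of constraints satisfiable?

The assignment x1 = 5, x2 = 3, x3 = 7, x4 = 9, x5 = 5 works:
  constraint 2 holds since x2 + x4 = 12.
  constraint 4 holds since x1 - x5 = 0.
The rest check out directly.

Satisfiable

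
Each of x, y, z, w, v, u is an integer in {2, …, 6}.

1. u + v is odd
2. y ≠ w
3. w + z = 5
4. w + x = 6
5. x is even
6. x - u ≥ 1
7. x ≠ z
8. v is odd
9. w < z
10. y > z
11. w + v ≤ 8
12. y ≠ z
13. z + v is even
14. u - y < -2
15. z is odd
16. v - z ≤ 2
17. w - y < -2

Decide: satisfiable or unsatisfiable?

The assignment x = 4, y = 5, z = 3, w = 2, v = 5, u = 2 works:
  constraint 3 holds since w + z = 5.
  constraint 4 holds since w + x = 6.
The rest check out directly.

Satisfiable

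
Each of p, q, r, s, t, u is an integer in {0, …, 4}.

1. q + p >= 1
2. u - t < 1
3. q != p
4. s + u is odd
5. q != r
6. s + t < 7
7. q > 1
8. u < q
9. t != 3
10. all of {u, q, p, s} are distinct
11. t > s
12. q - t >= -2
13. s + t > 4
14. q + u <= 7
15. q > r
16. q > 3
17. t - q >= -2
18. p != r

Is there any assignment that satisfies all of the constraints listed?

Satisfiable

Take p = 0, q = 4, r = 3, s = 1, t = 4, u = 2. Then constraint 1: q + p = 4; constraint 2: u - t = -2; constraint 6: s + t = 5, and every other listed constraint is also met.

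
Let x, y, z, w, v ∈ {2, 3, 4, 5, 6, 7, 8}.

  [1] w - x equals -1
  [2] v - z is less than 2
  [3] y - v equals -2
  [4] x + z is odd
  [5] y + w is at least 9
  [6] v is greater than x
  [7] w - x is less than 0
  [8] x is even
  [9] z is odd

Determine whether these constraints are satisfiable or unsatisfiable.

Satisfiable

One satisfying assignment is x = 6, y = 5, z = 7, w = 5, v = 7.
For the less obvious constraints — constraint 1: w - x = -1; constraint 2: v - z = 0; constraint 3: y - v = -2 — and the others hold by inspection.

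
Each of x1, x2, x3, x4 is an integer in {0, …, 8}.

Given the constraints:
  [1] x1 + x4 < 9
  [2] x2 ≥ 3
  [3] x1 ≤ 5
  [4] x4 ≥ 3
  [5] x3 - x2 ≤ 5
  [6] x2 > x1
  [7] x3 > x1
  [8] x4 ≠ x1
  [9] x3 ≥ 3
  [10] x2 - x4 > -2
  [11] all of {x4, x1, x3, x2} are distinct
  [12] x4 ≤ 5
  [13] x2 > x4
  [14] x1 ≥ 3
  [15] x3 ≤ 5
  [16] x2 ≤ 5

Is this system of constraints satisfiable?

Unsatisfiable

Constraints 2, 3, 4, 9, 12, 14, 15, and 16 confine each of x4, x1, x3, x2 to the 3 values {3, …, 5}.
Constraint 11 requires all 4 of them to be distinct, but only 3 values are available — impossible by the pigeonhole principle.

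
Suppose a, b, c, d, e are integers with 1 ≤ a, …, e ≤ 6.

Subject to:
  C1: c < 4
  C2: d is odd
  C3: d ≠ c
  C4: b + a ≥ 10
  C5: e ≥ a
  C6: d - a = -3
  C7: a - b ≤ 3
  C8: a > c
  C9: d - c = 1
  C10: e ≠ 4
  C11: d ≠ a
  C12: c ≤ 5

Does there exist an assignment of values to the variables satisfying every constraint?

Satisfiable

Setting (a, b, c, d, e) = (6, 6, 2, 3, 6) satisfies everything: constraint 4: b + a = 12; constraint 6: d - a = -3; constraint 7: a - b = 0, and the others follow.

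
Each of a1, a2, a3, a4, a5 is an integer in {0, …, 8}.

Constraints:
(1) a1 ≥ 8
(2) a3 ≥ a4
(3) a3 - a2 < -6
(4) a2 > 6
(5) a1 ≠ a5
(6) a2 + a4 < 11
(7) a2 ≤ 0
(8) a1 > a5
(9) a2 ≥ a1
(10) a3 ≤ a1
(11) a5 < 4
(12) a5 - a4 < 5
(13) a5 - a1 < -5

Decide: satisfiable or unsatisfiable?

Unsatisfiable

From constraint 1: a1 ≥ 8. From constraints 7 and 9: a1 ≤ a2 and a2 ≤ 0, so a1 ≤ 0. But 0 < 8, so no value of a1 works.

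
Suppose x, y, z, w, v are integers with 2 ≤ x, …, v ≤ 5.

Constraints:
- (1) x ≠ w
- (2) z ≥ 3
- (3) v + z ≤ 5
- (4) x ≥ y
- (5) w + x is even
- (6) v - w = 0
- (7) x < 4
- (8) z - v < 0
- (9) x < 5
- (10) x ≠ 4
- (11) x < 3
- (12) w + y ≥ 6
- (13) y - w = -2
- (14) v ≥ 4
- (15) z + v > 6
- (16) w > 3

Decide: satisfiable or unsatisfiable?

From constraint 14: v ≥ 4. From constraint 2: z ≥ 3. Hence v + z ≥ 7. But constraint 3 requires v + z ≤ 5, and 5 < 7. Contradiction.

Unsatisfiable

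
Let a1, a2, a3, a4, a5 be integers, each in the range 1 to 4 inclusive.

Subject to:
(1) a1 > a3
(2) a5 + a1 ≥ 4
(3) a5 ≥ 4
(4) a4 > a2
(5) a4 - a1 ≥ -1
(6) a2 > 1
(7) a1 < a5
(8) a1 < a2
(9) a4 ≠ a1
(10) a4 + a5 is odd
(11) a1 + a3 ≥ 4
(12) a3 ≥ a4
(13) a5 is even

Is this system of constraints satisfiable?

Unsatisfiable

Constraints 1, 4, 8, and 12 give a1 < a2, a2 < a4, a4 ≤ a3, a3 < a1. Chaining: a1 < a2 < a4 ≤ a3 < a1, which forces a1 < a1 — impossible.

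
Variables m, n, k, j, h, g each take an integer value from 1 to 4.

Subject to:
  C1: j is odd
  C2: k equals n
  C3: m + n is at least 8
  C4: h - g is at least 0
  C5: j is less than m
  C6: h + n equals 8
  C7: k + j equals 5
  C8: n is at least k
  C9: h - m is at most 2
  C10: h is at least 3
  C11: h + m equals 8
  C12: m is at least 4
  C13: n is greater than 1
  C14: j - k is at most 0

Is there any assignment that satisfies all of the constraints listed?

Satisfiable

Setting (m, n, k, j, h, g) = (4, 4, 4, 1, 4, 1) satisfies everything: constraint 3: m + n = 8; constraint 4: h - g = 3; constraint 6: h + n = 8, and the others follow.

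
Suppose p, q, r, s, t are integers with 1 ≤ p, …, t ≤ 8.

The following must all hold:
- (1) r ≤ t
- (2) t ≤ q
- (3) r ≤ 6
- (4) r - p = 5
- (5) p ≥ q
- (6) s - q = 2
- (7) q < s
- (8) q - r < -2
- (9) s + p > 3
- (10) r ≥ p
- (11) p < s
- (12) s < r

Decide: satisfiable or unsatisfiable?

Unsatisfiable

Constraints 1, 2, 7, and 12 give q < s, s < r, r ≤ t, t ≤ q. Chaining: q < s < r ≤ t ≤ q, which forces q < q — impossible.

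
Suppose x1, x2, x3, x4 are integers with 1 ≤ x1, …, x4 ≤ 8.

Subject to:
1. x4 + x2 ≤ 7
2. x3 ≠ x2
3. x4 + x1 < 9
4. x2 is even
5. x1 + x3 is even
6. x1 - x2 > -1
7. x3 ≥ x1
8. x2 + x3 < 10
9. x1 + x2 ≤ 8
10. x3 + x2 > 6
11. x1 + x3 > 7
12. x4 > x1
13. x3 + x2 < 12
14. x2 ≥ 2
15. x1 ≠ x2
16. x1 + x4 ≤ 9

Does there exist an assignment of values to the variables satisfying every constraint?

Satisfiable

Take x1 = 3, x2 = 2, x3 = 7, x4 = 4. Then constraint 1: x4 + x2 = 6; constraint 3: x4 + x1 = 7; constraint 6: x1 - x2 = 1, and every other listed constraint is also met.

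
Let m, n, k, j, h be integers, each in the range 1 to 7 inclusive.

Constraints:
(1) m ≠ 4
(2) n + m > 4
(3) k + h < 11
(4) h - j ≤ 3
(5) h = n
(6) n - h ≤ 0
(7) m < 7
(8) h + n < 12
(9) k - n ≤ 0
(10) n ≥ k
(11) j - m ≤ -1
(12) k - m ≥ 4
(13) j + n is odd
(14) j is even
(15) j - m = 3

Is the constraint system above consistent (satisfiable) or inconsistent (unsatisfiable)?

Constraints 4, 6, 9, 11, and 12 give j − h ≥ -3, h − n ≥ 0, n − k ≥ 0, k − m ≥ 4, m − j ≥ 1.
Adding all 5 inequalities: the left sides telescope to 0, and the right sides sum to (-3) + 0 + 0 + 4 + 1 = 2. So 0 ≥ 2, which is false.

Unsatisfiable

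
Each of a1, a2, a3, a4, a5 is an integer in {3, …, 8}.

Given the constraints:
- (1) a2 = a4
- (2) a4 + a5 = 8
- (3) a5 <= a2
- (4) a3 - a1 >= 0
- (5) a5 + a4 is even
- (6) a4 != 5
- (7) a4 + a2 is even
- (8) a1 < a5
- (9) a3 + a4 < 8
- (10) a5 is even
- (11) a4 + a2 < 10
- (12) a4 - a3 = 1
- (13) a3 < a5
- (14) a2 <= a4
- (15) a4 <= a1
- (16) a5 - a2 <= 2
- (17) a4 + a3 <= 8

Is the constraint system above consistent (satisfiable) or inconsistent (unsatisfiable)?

Constraints 3, 4, 13, 14, and 15 give a2 ≤ a4, a4 ≤ a1, a1 ≤ a3, a3 < a5, a5 ≤ a2. Chaining: a2 ≤ a4 ≤ a1 ≤ a3 < a5 ≤ a2, which forces a2 < a2 — impossible.

Unsatisfiable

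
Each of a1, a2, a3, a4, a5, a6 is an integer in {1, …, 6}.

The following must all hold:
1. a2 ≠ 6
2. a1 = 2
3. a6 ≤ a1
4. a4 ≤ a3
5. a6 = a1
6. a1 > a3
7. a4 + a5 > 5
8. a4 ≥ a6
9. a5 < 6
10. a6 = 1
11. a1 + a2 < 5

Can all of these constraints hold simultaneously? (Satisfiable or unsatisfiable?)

Constraint 10 fixes a6 = 1 and constraint 2 fixes a1 = 2, but constraint 5 requires a6 = a1. Since 1 ≠ 2, contradiction.

Unsatisfiable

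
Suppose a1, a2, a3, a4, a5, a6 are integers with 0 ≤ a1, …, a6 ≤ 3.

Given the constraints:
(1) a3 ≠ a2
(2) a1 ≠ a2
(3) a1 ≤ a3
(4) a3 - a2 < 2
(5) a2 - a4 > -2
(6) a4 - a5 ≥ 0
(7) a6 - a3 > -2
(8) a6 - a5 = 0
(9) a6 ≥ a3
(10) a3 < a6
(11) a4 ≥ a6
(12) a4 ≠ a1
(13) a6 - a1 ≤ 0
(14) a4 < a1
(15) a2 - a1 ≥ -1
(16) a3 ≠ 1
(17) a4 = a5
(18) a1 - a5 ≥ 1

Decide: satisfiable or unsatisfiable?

Unsatisfiable

Constraints 3, 10, 11, and 14 give a4 < a1, a1 ≤ a3, a3 < a6, a6 ≤ a4. Chaining: a4 < a1 ≤ a3 < a6 ≤ a4, which forces a4 < a4 — impossible.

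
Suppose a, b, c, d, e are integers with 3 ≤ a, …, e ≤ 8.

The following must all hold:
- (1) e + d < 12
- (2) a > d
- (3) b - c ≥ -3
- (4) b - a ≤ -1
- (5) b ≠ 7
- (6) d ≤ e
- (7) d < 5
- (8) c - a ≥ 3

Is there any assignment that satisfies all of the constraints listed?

Constraints 3, 4, and 8 give c − a ≥ 3, a − b ≥ 1, b − c ≥ -3.
Adding all 3 inequalities: the left sides telescope to 0, and the right sides sum to 3 + 1 + (-3) = 1. So 0 ≥ 1, which is false.

Unsatisfiable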